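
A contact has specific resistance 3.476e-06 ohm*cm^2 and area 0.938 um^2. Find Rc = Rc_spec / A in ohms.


Step 1: Convert area to cm^2: 0.938 um^2 = 9.3800e-09 cm^2
Step 2: Rc = Rc_spec / A = 3.476e-06 / 9.3800e-09
Step 3: Rc = 3.71e+02 ohms

3.71e+02


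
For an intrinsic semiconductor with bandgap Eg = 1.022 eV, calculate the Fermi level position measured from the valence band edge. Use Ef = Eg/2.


Step 1: For an intrinsic semiconductor, the Fermi level sits at midgap.
Step 2: Ef = Eg / 2 = 1.022 / 2 = 0.511 eV

0.511


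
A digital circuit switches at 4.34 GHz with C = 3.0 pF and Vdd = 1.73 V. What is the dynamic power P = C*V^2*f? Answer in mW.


Step 1: V^2 = 1.73^2 = 2.9929 V^2
Step 2: P = C*V^2*f = 3.0e-12 F * 2.9929 * 4.34e9 Hz
Step 3: P = 3.8967558e-02 W
Step 4: P = 38.968 mW

38.968


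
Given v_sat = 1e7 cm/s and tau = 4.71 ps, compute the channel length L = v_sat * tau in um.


Step 1: tau in seconds = 4.71 ps * 1e-12 = 4.7100e-12 s
Step 2: L = v_sat * tau = 1e7 * 4.7100e-12 = 4.7100e-05 cm
Step 3: L in um = 4.7100e-05 * 1e4 = 0.471 um

0.471


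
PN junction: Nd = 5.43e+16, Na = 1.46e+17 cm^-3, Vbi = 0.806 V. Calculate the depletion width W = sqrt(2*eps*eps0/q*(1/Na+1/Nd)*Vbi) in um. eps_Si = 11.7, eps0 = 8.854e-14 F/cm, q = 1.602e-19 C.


Step 1: 1/Na + 1/Nd = 1/1.46e+17 + 1/5.43e+16 = 2.52655e-17
Step 2: 2*eps*eps0/q = 2*11.7*8.854e-14/1.602e-19 = 1.293281e+07
Step 3: W^2 = 1.293281e+07 * 2.52655e-17 * 0.806 = 2.63364e-10
Step 4: W = sqrt(2.63364e-10) = 1.623e-05 cm = 0.1623 um

0.1623


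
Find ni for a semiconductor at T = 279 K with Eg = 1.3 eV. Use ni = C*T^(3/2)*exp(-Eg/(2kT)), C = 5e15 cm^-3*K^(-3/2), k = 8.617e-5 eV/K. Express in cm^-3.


Step 1: Compute kT = 8.617e-5 * 279 = 0.02404143 eV
Step 2: Exponent = -Eg/(2kT) = -1.3/(2*0.02404143) = -27.03666
Step 3: T^(3/2) = 279^1.5 = 4660.22
Step 4: ni = 5e15 * 4660.22 * exp(-27.03666) = 4.22e+07 cm^-3

4.22e+07


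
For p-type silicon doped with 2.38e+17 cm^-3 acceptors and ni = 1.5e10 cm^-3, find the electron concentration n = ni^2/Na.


Step 1: Majority hole concentration p ≈ Na = 2.38e+17 cm^-3
Step 2: n = ni^2 / Na = (1.5e10)^2 / 2.38e+17
Step 3: n = 9.45e+02 cm^-3

9.45e+02


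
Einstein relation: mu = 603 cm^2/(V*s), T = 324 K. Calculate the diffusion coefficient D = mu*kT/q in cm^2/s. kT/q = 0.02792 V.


Step 1: D = mu * (kT/q)
Step 2: D = 603 * 0.02792
Step 3: D = 16.84 cm^2/s

16.84


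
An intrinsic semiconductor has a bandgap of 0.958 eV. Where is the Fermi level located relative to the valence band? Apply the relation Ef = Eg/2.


Step 1: For an intrinsic semiconductor, the Fermi level sits at midgap.
Step 2: Ef = Eg / 2 = 0.958 / 2 = 0.479 eV

0.479


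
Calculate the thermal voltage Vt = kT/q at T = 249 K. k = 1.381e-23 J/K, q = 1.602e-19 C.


Step 1: kT = 1.381e-23 * 249 = 3.43869e-21 J
Step 2: Vt = kT/q = 3.43869e-21 / 1.602e-19
Step 3: Vt = 0.02146 V

0.02146


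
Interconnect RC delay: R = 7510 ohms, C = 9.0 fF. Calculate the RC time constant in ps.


Step 1: tau = R * C
Step 2: tau = 7510 * 9.0 fF = 7510 * 9.0e-15 F
Step 3: tau = 6.759e-11 s = 67.59 ps

67.59


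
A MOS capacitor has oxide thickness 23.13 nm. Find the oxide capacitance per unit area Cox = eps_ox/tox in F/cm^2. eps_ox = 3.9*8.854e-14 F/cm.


Step 1: eps_ox = 3.9 * 8.854e-14 = 3.45306e-13 F/cm
Step 2: tox in cm = 23.13 nm * 1e-7 = 2.3130e-06 cm
Step 3: Cox = 3.45306e-13 / 2.3130e-06 = 1.49e-07 F/cm^2

1.49e-07


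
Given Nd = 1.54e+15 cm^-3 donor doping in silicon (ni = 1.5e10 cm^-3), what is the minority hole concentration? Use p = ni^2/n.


Step 1: Since Nd >> ni, n ≈ Nd = 1.54e+15 cm^-3
Step 2: p = ni^2 / n = (1.5e10)^2 / 1.54e+15
Step 3: p = 2.25e20 / 1.54e+15 = 1.46e+05 cm^-3

1.46e+05


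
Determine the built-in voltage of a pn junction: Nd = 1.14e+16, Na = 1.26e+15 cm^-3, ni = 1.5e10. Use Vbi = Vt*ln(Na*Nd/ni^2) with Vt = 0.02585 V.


Step 1: Compute Na*Nd/ni^2 = 1.26e+15 * 1.14e+16 / (1.5e10)^2 = 6.3840e+10
Step 2: ln(6.3840e+10) = 24.8796
Step 3: Vbi = 0.02585 * 24.8796 = 0.643 V

0.643


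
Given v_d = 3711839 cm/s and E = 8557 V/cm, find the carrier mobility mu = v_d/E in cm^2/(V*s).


Step 1: mu = v_d / E
Step 2: mu = 3711839 / 8557
Step 3: mu = 433.78 cm^2/(V*s)

433.78


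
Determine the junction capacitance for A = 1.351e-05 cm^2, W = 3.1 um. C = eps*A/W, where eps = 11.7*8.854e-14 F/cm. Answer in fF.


Step 1: eps_Si = 11.7 * 8.854e-14 = 1.035918e-12 F/cm
Step 2: W in cm = 3.1 * 1e-4 = 3.10e-04 cm
Step 3: C = 1.035918e-12 * 1.351e-05 / 3.10e-04 = 4.514597e-14 F
Step 4: C = 45.15 fF

45.15


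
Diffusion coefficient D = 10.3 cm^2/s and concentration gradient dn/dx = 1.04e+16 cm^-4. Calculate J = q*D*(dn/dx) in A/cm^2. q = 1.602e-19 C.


Step 1: J = q * D * (dn/dx)
Step 2: J = 1.602e-19 * 10.3 * 1.04e+16
Step 3: J = 1.72e-02 A/cm^2

1.72e-02


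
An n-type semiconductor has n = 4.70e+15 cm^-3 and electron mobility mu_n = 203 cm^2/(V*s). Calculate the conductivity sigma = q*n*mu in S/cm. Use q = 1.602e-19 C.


Step 1: sigma = q * n * mu
Step 2: sigma = 1.602e-19 * 4.70e+15 * 203
Step 3: sigma = 1.528e-01 S/cm

1.528e-01


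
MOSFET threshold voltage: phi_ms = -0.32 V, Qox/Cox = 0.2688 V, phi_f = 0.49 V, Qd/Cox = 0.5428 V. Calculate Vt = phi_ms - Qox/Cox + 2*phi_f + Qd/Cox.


Step 1: Vt = phi_ms - Qox/Cox + 2*phi_f + Qd/Cox
Step 2: Vt = -0.32 - 0.2688 + 2*0.49 + 0.5428
Step 3: Vt = -0.32 - 0.2688 + 0.98 + 0.5428
Step 4: Vt = 0.934 V

0.934


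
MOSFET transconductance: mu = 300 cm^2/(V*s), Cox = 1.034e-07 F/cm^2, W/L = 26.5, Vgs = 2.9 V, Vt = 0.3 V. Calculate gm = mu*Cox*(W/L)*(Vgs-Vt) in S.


Step 1: Vov = Vgs - Vt = 2.9 - 0.3 = 2.6 V
Step 2: gm = mu * Cox * (W/L) * Vov
Step 3: gm = 300 * 1.034e-07 * 26.5 * 2.6 = 2.14e-03 S

2.14e-03


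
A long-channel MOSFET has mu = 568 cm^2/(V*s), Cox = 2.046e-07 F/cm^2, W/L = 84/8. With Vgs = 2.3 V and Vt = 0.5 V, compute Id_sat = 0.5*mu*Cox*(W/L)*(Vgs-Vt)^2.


Step 1: Overdrive voltage Vov = Vgs - Vt = 2.3 - 0.5 = 1.8 V
Step 2: W/L = 84/8 = 10.5
Step 3: Id = 0.5 * 568 * 2.046e-07 * 10.5 * 1.8^2
Step 4: Id = 1.98e-03 A

1.98e-03


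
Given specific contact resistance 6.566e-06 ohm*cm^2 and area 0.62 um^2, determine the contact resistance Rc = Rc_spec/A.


Step 1: Convert area to cm^2: 0.62 um^2 = 6.2000e-09 cm^2
Step 2: Rc = Rc_spec / A = 6.566e-06 / 6.2000e-09
Step 3: Rc = 1.06e+03 ohms

1.06e+03


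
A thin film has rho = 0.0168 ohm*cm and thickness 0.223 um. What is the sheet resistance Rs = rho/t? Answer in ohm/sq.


Step 1: Convert thickness to cm: t = 0.223 um = 2.2300e-05 cm
Step 2: Rs = rho / t = 0.0168 / 2.2300e-05
Step 3: Rs = 753.4 ohm/sq

753.4


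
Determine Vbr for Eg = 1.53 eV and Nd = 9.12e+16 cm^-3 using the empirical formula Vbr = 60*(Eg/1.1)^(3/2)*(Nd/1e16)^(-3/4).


Step 1: Eg/1.1 = 1.53/1.1 = 1.390909
Step 2: (Eg/1.1)^1.5 = 1.390909^1.5 = 1.640394
Step 3: (Nd/1e16)^(-0.75) = (9.12)^(-0.75) = 0.190548
Step 4: Vbr = 60 * 1.640394 * 0.190548 = 18.8 V

18.8


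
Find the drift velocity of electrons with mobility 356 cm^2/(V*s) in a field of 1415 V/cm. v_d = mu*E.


Step 1: v_d = mu * E
Step 2: v_d = 356 * 1415 = 503740
Step 3: v_d = 5.04e+05 cm/s

5.04e+05


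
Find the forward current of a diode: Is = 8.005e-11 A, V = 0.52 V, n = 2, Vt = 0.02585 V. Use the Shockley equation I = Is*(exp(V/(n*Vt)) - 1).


Step 1: V/(n*Vt) = 0.52/(2*0.02585) = 10.0580
Step 2: exp(10.0580) = 2.3342e+04
Step 3: I = 8.005e-11 * (2.3342e+04 - 1) = 1.87e-06 A

1.87e-06


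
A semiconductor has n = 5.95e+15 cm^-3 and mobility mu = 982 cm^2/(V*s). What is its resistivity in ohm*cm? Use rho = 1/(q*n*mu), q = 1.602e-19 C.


Step 1: sigma = q * n * mu = 1.602e-19 * 5.95e+15 * 982 = 9.36033e-01 S/cm
Step 2: rho = 1 / sigma = 1 / 9.36033e-01 = 1.068 ohm*cm

1.068


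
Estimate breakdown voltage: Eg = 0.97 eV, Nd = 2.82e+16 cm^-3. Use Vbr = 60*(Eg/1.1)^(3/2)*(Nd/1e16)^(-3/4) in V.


Step 1: Eg/1.1 = 0.97/1.1 = 0.881818
Step 2: (Eg/1.1)^1.5 = 0.881818^1.5 = 0.828073
Step 3: (Nd/1e16)^(-0.75) = (2.82)^(-0.75) = 0.459529
Step 4: Vbr = 60 * 0.828073 * 0.459529 = 22.8 V

22.8


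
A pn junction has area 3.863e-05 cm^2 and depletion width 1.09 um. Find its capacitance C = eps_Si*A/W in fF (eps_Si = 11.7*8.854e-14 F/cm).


Step 1: eps_Si = 11.7 * 8.854e-14 = 1.035918e-12 F/cm
Step 2: W in cm = 1.09 * 1e-4 = 1.09e-04 cm
Step 3: C = 1.035918e-12 * 3.863e-05 / 1.09e-04 = 3.671331e-13 F
Step 4: C = 367.13 fF

367.13


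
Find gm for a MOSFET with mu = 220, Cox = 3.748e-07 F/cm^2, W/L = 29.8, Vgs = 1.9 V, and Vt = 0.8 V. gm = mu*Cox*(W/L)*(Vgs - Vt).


Step 1: Vov = Vgs - Vt = 1.9 - 0.8 = 1.1 V
Step 2: gm = mu * Cox * (W/L) * Vov
Step 3: gm = 220 * 3.748e-07 * 29.8 * 1.1 = 2.70e-03 S

2.70e-03


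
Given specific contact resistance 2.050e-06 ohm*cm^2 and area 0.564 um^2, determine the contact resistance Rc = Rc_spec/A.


Step 1: Convert area to cm^2: 0.564 um^2 = 5.6400e-09 cm^2
Step 2: Rc = Rc_spec / A = 2.050e-06 / 5.6400e-09
Step 3: Rc = 3.63e+02 ohms

3.63e+02


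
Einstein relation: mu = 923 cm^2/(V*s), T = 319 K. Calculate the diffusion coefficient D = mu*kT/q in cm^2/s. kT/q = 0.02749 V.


Step 1: D = mu * (kT/q)
Step 2: D = 923 * 0.02749
Step 3: D = 25.37 cm^2/s

25.37


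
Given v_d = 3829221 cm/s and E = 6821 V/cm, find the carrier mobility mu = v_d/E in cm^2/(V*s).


Step 1: mu = v_d / E
Step 2: mu = 3829221 / 6821
Step 3: mu = 561.39 cm^2/(V*s)

561.39


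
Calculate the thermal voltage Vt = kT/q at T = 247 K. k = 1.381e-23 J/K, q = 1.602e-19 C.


Step 1: kT = 1.381e-23 * 247 = 3.41107e-21 J
Step 2: Vt = kT/q = 3.41107e-21 / 1.602e-19
Step 3: Vt = 0.02129 V

0.02129


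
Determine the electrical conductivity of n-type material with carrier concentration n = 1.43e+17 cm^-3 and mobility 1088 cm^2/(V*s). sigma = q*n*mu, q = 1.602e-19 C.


Step 1: sigma = q * n * mu
Step 2: sigma = 1.602e-19 * 1.43e+17 * 1088
Step 3: sigma = 2.492e+01 S/cm

2.492e+01


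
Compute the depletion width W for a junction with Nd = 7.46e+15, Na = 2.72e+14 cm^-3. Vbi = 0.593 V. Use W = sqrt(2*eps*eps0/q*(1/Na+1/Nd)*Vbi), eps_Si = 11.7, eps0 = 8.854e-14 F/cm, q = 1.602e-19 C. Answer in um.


Step 1: 1/Na + 1/Nd = 1/2.72e+14 + 1/7.46e+15 = 3.81052e-15
Step 2: 2*eps*eps0/q = 2*11.7*8.854e-14/1.602e-19 = 1.293281e+07
Step 3: W^2 = 1.293281e+07 * 3.81052e-15 * 0.593 = 2.92235e-08
Step 4: W = sqrt(2.92235e-08) = 1.709e-04 cm = 1.709 um

1.709


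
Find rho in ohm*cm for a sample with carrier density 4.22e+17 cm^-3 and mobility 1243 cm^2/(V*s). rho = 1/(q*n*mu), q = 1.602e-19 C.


Step 1: sigma = q * n * mu = 1.602e-19 * 4.22e+17 * 1243 = 8.40323e+01 S/cm
Step 2: rho = 1 / sigma = 1 / 8.40323e+01 = 0.0119 ohm*cm

0.0119


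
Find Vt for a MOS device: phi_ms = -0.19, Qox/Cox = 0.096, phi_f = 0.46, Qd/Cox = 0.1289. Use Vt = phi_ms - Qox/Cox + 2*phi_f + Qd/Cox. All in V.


Step 1: Vt = phi_ms - Qox/Cox + 2*phi_f + Qd/Cox
Step 2: Vt = -0.19 - 0.096 + 2*0.46 + 0.1289
Step 3: Vt = -0.19 - 0.096 + 0.92 + 0.1289
Step 4: Vt = 0.7629 V

0.7629


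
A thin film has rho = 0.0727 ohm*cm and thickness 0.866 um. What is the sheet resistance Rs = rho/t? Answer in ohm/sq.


Step 1: Convert thickness to cm: t = 0.866 um = 8.6600e-05 cm
Step 2: Rs = rho / t = 0.0727 / 8.6600e-05
Step 3: Rs = 839.5 ohm/sq

839.5


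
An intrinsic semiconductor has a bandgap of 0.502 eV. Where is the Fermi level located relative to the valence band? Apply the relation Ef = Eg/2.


Step 1: For an intrinsic semiconductor, the Fermi level sits at midgap.
Step 2: Ef = Eg / 2 = 0.502 / 2 = 0.251 eV

0.251


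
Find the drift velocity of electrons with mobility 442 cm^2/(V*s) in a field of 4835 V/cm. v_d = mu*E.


Step 1: v_d = mu * E
Step 2: v_d = 442 * 4835 = 2137070
Step 3: v_d = 2.14e+06 cm/s

2.14e+06


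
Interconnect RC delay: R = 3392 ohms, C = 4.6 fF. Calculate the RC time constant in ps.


Step 1: tau = R * C
Step 2: tau = 3392 * 4.6 fF = 3392 * 4.6e-15 F
Step 3: tau = 1.56032e-11 s = 15.6032 ps

15.6032


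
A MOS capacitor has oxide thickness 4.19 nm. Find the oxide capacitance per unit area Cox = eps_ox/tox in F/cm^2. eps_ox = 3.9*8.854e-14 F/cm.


Step 1: eps_ox = 3.9 * 8.854e-14 = 3.45306e-13 F/cm
Step 2: tox in cm = 4.19 nm * 1e-7 = 4.1900e-07 cm
Step 3: Cox = 3.45306e-13 / 4.1900e-07 = 8.24e-07 F/cm^2

8.24e-07


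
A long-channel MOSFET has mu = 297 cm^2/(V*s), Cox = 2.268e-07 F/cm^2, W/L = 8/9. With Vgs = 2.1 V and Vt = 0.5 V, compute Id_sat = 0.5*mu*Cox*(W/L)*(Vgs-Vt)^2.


Step 1: Overdrive voltage Vov = Vgs - Vt = 2.1 - 0.5 = 1.6 V
Step 2: W/L = 8/9 = 0.888889
Step 3: Id = 0.5 * 297 * 2.268e-07 * 0.888889 * 1.6^2
Step 4: Id = 7.66e-05 A

7.66e-05


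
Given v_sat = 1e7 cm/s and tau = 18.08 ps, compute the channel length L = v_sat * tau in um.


Step 1: tau in seconds = 18.08 ps * 1e-12 = 1.8080e-11 s
Step 2: L = v_sat * tau = 1e7 * 1.8080e-11 = 1.8080e-04 cm
Step 3: L in um = 1.8080e-04 * 1e4 = 1.808 um

1.808


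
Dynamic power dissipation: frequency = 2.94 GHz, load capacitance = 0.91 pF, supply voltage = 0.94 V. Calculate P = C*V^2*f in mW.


Step 1: V^2 = 0.94^2 = 0.8836 V^2
Step 2: P = C*V^2*f = 0.91e-12 F * 0.8836 * 2.94e9 Hz
Step 3: P = 2.36398344e-03 W
Step 4: P = 2.364 mW

2.364


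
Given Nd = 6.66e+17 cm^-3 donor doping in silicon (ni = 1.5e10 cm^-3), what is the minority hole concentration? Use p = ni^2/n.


Step 1: Since Nd >> ni, n ≈ Nd = 6.66e+17 cm^-3
Step 2: p = ni^2 / n = (1.5e10)^2 / 6.66e+17
Step 3: p = 2.25e20 / 6.66e+17 = 3.38e+02 cm^-3

3.38e+02


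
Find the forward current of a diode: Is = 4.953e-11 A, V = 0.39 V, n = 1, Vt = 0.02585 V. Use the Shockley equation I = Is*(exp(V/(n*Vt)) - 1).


Step 1: V/(n*Vt) = 0.39/(1*0.02585) = 15.0870
Step 2: exp(15.0870) = 3.5662e+06
Step 3: I = 4.953e-11 * (3.5662e+06 - 1) = 1.77e-04 A

1.77e-04


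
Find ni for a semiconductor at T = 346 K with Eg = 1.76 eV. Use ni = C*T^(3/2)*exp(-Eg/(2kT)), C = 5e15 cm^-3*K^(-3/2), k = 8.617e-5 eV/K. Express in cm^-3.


Step 1: Compute kT = 8.617e-5 * 346 = 0.02981482 eV
Step 2: Exponent = -Eg/(2kT) = -1.76/(2*0.02981482) = -29.51552
Step 3: T^(3/2) = 346^1.5 = 6435.97
Step 4: ni = 5e15 * 6435.97 * exp(-29.51552) = 4.89e+06 cm^-3

4.89e+06


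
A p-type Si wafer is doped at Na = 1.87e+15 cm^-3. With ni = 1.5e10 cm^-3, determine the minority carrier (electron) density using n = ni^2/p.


Step 1: Majority hole concentration p ≈ Na = 1.87e+15 cm^-3
Step 2: n = ni^2 / Na = (1.5e10)^2 / 1.87e+15
Step 3: n = 1.20e+05 cm^-3

1.20e+05


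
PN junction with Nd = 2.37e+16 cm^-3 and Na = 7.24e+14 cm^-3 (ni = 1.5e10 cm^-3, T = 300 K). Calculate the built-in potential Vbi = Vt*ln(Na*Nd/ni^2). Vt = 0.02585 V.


Step 1: Compute Na*Nd/ni^2 = 7.24e+14 * 2.37e+16 / (1.5e10)^2 = 7.6261e+10
Step 2: ln(7.6261e+10) = 25.0574
Step 3: Vbi = 0.02585 * 25.0574 = 0.648 V

0.648


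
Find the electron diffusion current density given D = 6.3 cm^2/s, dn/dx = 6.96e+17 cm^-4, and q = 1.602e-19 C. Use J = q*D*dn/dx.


Step 1: J = q * D * (dn/dx)
Step 2: J = 1.602e-19 * 6.3 * 6.96e+17
Step 3: J = 7.02e-01 A/cm^2

7.02e-01


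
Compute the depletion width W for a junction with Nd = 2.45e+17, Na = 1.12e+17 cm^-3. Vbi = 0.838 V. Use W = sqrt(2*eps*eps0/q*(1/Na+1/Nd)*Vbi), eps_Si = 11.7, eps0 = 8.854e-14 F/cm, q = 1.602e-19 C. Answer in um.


Step 1: 1/Na + 1/Nd = 1/1.12e+17 + 1/2.45e+17 = 1.30102e-17
Step 2: 2*eps*eps0/q = 2*11.7*8.854e-14/1.602e-19 = 1.293281e+07
Step 3: W^2 = 1.293281e+07 * 1.30102e-17 * 0.838 = 1.41001e-10
Step 4: W = sqrt(1.41001e-10) = 1.187e-05 cm = 0.1187 um

0.1187


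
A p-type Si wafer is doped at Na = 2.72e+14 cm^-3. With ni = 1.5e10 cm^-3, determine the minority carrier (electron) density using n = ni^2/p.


Step 1: Majority hole concentration p ≈ Na = 2.72e+14 cm^-3
Step 2: n = ni^2 / Na = (1.5e10)^2 / 2.72e+14
Step 3: n = 8.27e+05 cm^-3

8.27e+05


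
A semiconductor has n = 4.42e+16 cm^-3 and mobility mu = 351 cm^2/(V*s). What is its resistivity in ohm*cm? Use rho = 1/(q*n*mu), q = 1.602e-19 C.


Step 1: sigma = q * n * mu = 1.602e-19 * 4.42e+16 * 351 = 2.48537e+00 S/cm
Step 2: rho = 1 / sigma = 1 / 2.48537e+00 = 0.4024 ohm*cm

0.4024


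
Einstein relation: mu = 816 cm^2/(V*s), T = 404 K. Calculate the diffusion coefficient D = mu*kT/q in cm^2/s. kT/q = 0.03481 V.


Step 1: D = mu * (kT/q)
Step 2: D = 816 * 0.03481
Step 3: D = 28.4 cm^2/s

28.4


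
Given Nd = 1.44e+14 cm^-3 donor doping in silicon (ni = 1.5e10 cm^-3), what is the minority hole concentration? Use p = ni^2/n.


Step 1: Since Nd >> ni, n ≈ Nd = 1.44e+14 cm^-3
Step 2: p = ni^2 / n = (1.5e10)^2 / 1.44e+14
Step 3: p = 2.25e20 / 1.44e+14 = 1.56e+06 cm^-3

1.56e+06


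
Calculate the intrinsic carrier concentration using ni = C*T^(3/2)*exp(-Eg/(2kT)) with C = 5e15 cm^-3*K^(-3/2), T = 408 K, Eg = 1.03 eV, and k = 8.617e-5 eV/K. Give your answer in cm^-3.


Step 1: Compute kT = 8.617e-5 * 408 = 0.03515736 eV
Step 2: Exponent = -Eg/(2kT) = -1.03/(2*0.03515736) = -14.64843
Step 3: T^(3/2) = 408^1.5 = 8241.20
Step 4: ni = 5e15 * 8241.20 * exp(-14.64843) = 1.79e+13 cm^-3

1.79e+13


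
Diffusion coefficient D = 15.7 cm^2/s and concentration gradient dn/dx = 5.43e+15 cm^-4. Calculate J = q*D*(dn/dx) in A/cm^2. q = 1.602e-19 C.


Step 1: J = q * D * (dn/dx)
Step 2: J = 1.602e-19 * 15.7 * 5.43e+15
Step 3: J = 1.37e-02 A/cm^2

1.37e-02


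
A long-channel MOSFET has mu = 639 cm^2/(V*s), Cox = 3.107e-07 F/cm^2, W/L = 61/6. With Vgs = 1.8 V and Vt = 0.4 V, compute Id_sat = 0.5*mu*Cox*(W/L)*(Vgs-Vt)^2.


Step 1: Overdrive voltage Vov = Vgs - Vt = 1.8 - 0.4 = 1.4 V
Step 2: W/L = 61/6 = 10.1667
Step 3: Id = 0.5 * 639 * 3.107e-07 * 10.1667 * 1.4^2
Step 4: Id = 1.98e-03 A

1.98e-03


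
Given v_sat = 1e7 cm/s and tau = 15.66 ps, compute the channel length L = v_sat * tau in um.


Step 1: tau in seconds = 15.66 ps * 1e-12 = 1.5660e-11 s
Step 2: L = v_sat * tau = 1e7 * 1.5660e-11 = 1.5660e-04 cm
Step 3: L in um = 1.5660e-04 * 1e4 = 1.566 um

1.566


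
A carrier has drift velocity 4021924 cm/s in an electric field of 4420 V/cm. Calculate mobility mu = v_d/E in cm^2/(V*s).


Step 1: mu = v_d / E
Step 2: mu = 4021924 / 4420
Step 3: mu = 909.94 cm^2/(V*s)

909.94


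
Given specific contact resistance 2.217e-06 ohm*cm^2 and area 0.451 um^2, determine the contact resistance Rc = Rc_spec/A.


Step 1: Convert area to cm^2: 0.451 um^2 = 4.5100e-09 cm^2
Step 2: Rc = Rc_spec / A = 2.217e-06 / 4.5100e-09
Step 3: Rc = 4.92e+02 ohms

4.92e+02


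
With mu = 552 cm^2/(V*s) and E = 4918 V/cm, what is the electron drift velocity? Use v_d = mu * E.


Step 1: v_d = mu * E
Step 2: v_d = 552 * 4918 = 2714736
Step 3: v_d = 2.71e+06 cm/s

2.71e+06


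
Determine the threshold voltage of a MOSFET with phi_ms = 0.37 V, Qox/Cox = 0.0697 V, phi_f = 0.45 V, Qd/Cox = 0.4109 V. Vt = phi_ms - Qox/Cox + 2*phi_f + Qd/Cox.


Step 1: Vt = phi_ms - Qox/Cox + 2*phi_f + Qd/Cox
Step 2: Vt = 0.37 - 0.0697 + 2*0.45 + 0.4109
Step 3: Vt = 0.37 - 0.0697 + 0.9 + 0.4109
Step 4: Vt = 1.6112 V

1.6112


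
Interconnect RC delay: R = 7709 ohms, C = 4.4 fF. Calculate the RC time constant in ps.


Step 1: tau = R * C
Step 2: tau = 7709 * 4.4 fF = 7709 * 4.4e-15 F
Step 3: tau = 3.39196e-11 s = 33.9196 ps

33.9196


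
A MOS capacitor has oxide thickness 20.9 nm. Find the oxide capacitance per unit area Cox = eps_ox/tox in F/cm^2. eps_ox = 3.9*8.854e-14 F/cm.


Step 1: eps_ox = 3.9 * 8.854e-14 = 3.45306e-13 F/cm
Step 2: tox in cm = 20.9 nm * 1e-7 = 2.0900e-06 cm
Step 3: Cox = 3.45306e-13 / 2.0900e-06 = 1.65e-07 F/cm^2

1.65e-07


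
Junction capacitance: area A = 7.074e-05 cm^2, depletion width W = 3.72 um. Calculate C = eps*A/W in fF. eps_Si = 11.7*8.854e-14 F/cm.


Step 1: eps_Si = 11.7 * 8.854e-14 = 1.035918e-12 F/cm
Step 2: W in cm = 3.72 * 1e-4 = 3.72e-04 cm
Step 3: C = 1.035918e-12 * 7.074e-05 / 3.72e-04 = 1.969915e-13 F
Step 4: C = 196.99 fF

196.99


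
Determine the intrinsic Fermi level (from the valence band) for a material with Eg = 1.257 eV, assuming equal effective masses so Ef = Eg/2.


Step 1: For an intrinsic semiconductor, the Fermi level sits at midgap.
Step 2: Ef = Eg / 2 = 1.257 / 2 = 0.6285 eV

0.6285


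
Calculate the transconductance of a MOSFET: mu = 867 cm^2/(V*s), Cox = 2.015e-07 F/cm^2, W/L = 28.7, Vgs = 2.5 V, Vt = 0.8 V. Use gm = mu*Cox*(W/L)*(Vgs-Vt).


Step 1: Vov = Vgs - Vt = 2.5 - 0.8 = 1.7 V
Step 2: gm = mu * Cox * (W/L) * Vov
Step 3: gm = 867 * 2.015e-07 * 28.7 * 1.7 = 8.52e-03 S

8.52e-03


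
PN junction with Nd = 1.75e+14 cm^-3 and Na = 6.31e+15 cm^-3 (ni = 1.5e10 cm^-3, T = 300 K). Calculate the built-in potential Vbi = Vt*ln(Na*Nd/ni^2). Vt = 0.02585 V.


Step 1: Compute Na*Nd/ni^2 = 6.31e+15 * 1.75e+14 / (1.5e10)^2 = 4.9078e+09
Step 2: ln(4.9078e+09) = 22.3141
Step 3: Vbi = 0.02585 * 22.3141 = 0.577 V

0.577


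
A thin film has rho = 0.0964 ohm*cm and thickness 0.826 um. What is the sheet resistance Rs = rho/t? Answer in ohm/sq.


Step 1: Convert thickness to cm: t = 0.826 um = 8.2600e-05 cm
Step 2: Rs = rho / t = 0.0964 / 8.2600e-05
Step 3: Rs = 1167.1 ohm/sq

1167.1


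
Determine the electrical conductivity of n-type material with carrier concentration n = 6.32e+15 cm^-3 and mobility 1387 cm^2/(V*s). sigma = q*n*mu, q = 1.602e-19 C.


Step 1: sigma = q * n * mu
Step 2: sigma = 1.602e-19 * 6.32e+15 * 1387
Step 3: sigma = 1.404e+00 S/cm

1.404e+00


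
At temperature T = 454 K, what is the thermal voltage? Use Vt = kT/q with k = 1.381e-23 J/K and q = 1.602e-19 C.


Step 1: kT = 1.381e-23 * 454 = 6.26974e-21 J
Step 2: Vt = kT/q = 6.26974e-21 / 1.602e-19
Step 3: Vt = 0.03914 V

0.03914


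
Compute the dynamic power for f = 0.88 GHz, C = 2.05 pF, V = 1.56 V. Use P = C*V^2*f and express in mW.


Step 1: V^2 = 1.56^2 = 2.4336 V^2
Step 2: P = C*V^2*f = 2.05e-12 F * 2.4336 * 0.88e9 Hz
Step 3: P = 4.3902144e-03 W
Step 4: P = 4.39 mW

4.39


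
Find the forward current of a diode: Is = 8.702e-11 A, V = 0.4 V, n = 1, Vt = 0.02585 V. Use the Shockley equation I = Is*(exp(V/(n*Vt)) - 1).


Step 1: V/(n*Vt) = 0.4/(1*0.02585) = 15.4739
Step 2: exp(15.4739) = 5.2508e+06
Step 3: I = 8.702e-11 * (5.2508e+06 - 1) = 4.57e-04 A

4.57e-04


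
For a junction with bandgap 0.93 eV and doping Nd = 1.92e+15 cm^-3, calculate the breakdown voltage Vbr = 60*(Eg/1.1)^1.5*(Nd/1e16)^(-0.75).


Step 1: Eg/1.1 = 0.93/1.1 = 0.845455
Step 2: (Eg/1.1)^1.5 = 0.845455^1.5 = 0.777384
Step 3: (Nd/1e16)^(-0.75) = (0.192)^(-0.75) = 3.447657
Step 4: Vbr = 60 * 0.777384 * 3.447657 = 160.8 V

160.8


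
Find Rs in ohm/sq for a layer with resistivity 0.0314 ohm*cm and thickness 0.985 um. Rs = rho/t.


Step 1: Convert thickness to cm: t = 0.985 um = 9.8500e-05 cm
Step 2: Rs = rho / t = 0.0314 / 9.8500e-05
Step 3: Rs = 318.8 ohm/sq

318.8


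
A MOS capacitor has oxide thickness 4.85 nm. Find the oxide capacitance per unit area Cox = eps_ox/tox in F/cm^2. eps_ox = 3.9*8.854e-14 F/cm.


Step 1: eps_ox = 3.9 * 8.854e-14 = 3.45306e-13 F/cm
Step 2: tox in cm = 4.85 nm * 1e-7 = 4.8500e-07 cm
Step 3: Cox = 3.45306e-13 / 4.8500e-07 = 7.12e-07 F/cm^2

7.12e-07


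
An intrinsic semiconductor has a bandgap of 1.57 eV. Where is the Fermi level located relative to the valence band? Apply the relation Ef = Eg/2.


Step 1: For an intrinsic semiconductor, the Fermi level sits at midgap.
Step 2: Ef = Eg / 2 = 1.57 / 2 = 0.785 eV

0.785


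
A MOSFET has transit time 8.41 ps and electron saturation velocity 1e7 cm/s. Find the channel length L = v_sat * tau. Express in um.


Step 1: tau in seconds = 8.41 ps * 1e-12 = 8.4100e-12 s
Step 2: L = v_sat * tau = 1e7 * 8.4100e-12 = 8.4100e-05 cm
Step 3: L in um = 8.4100e-05 * 1e4 = 0.841 um

0.841


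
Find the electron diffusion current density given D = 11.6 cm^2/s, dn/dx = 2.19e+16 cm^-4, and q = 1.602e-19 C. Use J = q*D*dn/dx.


Step 1: J = q * D * (dn/dx)
Step 2: J = 1.602e-19 * 11.6 * 2.19e+16
Step 3: J = 4.07e-02 A/cm^2

4.07e-02


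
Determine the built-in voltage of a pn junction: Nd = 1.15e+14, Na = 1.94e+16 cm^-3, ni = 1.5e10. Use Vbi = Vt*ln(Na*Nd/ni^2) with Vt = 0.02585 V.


Step 1: Compute Na*Nd/ni^2 = 1.94e+16 * 1.15e+14 / (1.5e10)^2 = 9.9156e+09
Step 2: ln(9.9156e+09) = 23.0174
Step 3: Vbi = 0.02585 * 23.0174 = 0.595 V

0.595


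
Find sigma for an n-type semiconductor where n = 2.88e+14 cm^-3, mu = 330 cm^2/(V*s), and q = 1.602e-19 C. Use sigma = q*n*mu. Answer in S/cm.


Step 1: sigma = q * n * mu
Step 2: sigma = 1.602e-19 * 2.88e+14 * 330
Step 3: sigma = 1.523e-02 S/cm

1.523e-02


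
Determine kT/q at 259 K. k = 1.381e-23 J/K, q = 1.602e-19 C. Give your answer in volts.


Step 1: kT = 1.381e-23 * 259 = 3.57679e-21 J
Step 2: Vt = kT/q = 3.57679e-21 / 1.602e-19
Step 3: Vt = 0.02233 V

0.02233


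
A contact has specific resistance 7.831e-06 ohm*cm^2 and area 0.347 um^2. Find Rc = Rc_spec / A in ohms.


Step 1: Convert area to cm^2: 0.347 um^2 = 3.4700e-09 cm^2
Step 2: Rc = Rc_spec / A = 7.831e-06 / 3.4700e-09
Step 3: Rc = 2.26e+03 ohms

2.26e+03


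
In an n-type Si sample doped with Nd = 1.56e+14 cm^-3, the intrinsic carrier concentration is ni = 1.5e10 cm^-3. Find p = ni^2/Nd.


Step 1: Since Nd >> ni, n ≈ Nd = 1.56e+14 cm^-3
Step 2: p = ni^2 / n = (1.5e10)^2 / 1.56e+14
Step 3: p = 2.25e20 / 1.56e+14 = 1.44e+06 cm^-3

1.44e+06


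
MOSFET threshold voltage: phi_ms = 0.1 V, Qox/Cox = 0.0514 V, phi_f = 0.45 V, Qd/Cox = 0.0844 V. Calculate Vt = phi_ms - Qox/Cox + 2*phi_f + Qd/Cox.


Step 1: Vt = phi_ms - Qox/Cox + 2*phi_f + Qd/Cox
Step 2: Vt = 0.1 - 0.0514 + 2*0.45 + 0.0844
Step 3: Vt = 0.1 - 0.0514 + 0.9 + 0.0844
Step 4: Vt = 1.033 V

1.033


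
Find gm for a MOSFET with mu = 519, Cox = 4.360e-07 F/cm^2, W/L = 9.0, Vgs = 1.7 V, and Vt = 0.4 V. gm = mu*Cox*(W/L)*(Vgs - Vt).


Step 1: Vov = Vgs - Vt = 1.7 - 0.4 = 1.3 V
Step 2: gm = mu * Cox * (W/L) * Vov
Step 3: gm = 519 * 4.360e-07 * 9.0 * 1.3 = 2.65e-03 S

2.65e-03


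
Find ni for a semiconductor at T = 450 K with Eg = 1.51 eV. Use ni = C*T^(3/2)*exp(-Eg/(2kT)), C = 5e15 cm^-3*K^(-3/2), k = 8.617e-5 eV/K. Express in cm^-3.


Step 1: Compute kT = 8.617e-5 * 450 = 0.0387765 eV
Step 2: Exponent = -Eg/(2kT) = -1.51/(2*0.0387765) = -19.47056
Step 3: T^(3/2) = 450^1.5 = 9545.94
Step 4: ni = 5e15 * 9545.94 * exp(-19.47056) = 1.67e+11 cm^-3

1.67e+11


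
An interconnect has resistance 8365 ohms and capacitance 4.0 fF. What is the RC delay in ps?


Step 1: tau = R * C
Step 2: tau = 8365 * 4.0 fF = 8365 * 4.0e-15 F
Step 3: tau = 3.346e-11 s = 33.46 ps

33.46


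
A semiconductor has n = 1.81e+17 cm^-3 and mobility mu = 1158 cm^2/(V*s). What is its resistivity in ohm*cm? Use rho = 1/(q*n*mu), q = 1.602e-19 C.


Step 1: sigma = q * n * mu = 1.602e-19 * 1.81e+17 * 1158 = 3.35776e+01 S/cm
Step 2: rho = 1 / sigma = 1 / 3.35776e+01 = 0.02978 ohm*cm

0.02978


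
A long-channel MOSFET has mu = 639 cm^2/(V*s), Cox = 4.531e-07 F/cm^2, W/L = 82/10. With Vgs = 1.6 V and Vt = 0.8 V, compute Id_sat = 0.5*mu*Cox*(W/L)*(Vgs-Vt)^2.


Step 1: Overdrive voltage Vov = Vgs - Vt = 1.6 - 0.8 = 0.8 V
Step 2: W/L = 82/10 = 8.2
Step 3: Id = 0.5 * 639 * 4.531e-07 * 8.2 * 0.8^2
Step 4: Id = 7.60e-04 A

7.60e-04


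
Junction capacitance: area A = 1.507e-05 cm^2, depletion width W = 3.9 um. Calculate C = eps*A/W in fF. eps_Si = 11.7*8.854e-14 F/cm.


Step 1: eps_Si = 11.7 * 8.854e-14 = 1.035918e-12 F/cm
Step 2: W in cm = 3.9 * 1e-4 = 3.90e-04 cm
Step 3: C = 1.035918e-12 * 1.507e-05 / 3.90e-04 = 4.002893e-14 F
Step 4: C = 40.03 fF

40.03


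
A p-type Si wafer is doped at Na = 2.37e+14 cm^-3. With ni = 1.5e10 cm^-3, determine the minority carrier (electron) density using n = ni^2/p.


Step 1: Majority hole concentration p ≈ Na = 2.37e+14 cm^-3
Step 2: n = ni^2 / Na = (1.5e10)^2 / 2.37e+14
Step 3: n = 9.49e+05 cm^-3

9.49e+05


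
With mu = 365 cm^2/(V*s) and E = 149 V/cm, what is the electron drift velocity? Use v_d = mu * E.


Step 1: v_d = mu * E
Step 2: v_d = 365 * 149 = 54385
Step 3: v_d = 5.44e+04 cm/s

5.44e+04


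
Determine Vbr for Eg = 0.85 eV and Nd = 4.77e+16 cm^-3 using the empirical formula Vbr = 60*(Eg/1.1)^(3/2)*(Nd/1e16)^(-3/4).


Step 1: Eg/1.1 = 0.85/1.1 = 0.772727
Step 2: (Eg/1.1)^1.5 = 0.772727^1.5 = 0.679265
Step 3: (Nd/1e16)^(-0.75) = (4.77)^(-0.75) = 0.309821
Step 4: Vbr = 60 * 0.679265 * 0.309821 = 12.6 V

12.6


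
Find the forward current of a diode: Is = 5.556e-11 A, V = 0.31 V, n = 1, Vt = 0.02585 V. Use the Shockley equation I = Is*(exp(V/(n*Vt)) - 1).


Step 1: V/(n*Vt) = 0.31/(1*0.02585) = 11.9923
Step 2: exp(11.9923) = 1.6151e+05
Step 3: I = 5.556e-11 * (1.6151e+05 - 1) = 8.97e-06 A

8.97e-06


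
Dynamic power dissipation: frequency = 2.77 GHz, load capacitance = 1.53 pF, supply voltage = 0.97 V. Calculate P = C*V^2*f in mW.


Step 1: V^2 = 0.97^2 = 0.9409 V^2
Step 2: P = C*V^2*f = 1.53e-12 F * 0.9409 * 2.77e9 Hz
Step 3: P = 3.98762829e-03 W
Step 4: P = 3.988 mW

3.988


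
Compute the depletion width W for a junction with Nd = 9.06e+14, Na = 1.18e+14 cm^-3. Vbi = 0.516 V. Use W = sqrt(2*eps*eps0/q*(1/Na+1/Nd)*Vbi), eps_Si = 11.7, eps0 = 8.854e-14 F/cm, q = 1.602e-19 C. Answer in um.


Step 1: 1/Na + 1/Nd = 1/1.18e+14 + 1/9.06e+14 = 9.57833e-15
Step 2: 2*eps*eps0/q = 2*11.7*8.854e-14/1.602e-19 = 1.293281e+07
Step 3: W^2 = 1.293281e+07 * 9.57833e-15 * 0.516 = 6.39194e-08
Step 4: W = sqrt(6.39194e-08) = 2.528e-04 cm = 2.528 um

2.528


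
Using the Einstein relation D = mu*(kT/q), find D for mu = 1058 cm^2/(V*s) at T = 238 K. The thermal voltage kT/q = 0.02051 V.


Step 1: D = mu * (kT/q)
Step 2: D = 1058 * 0.02051
Step 3: D = 21.7 cm^2/s

21.7


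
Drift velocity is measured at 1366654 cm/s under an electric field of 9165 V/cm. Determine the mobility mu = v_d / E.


Step 1: mu = v_d / E
Step 2: mu = 1366654 / 9165
Step 3: mu = 149.12 cm^2/(V*s)

149.12


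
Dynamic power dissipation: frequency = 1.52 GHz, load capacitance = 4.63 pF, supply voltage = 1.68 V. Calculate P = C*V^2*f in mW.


Step 1: V^2 = 1.68^2 = 2.8224 V^2
Step 2: P = C*V^2*f = 4.63e-12 F * 2.8224 * 1.52e9 Hz
Step 3: P = 1.986292224e-02 W
Step 4: P = 19.863 mW

19.863


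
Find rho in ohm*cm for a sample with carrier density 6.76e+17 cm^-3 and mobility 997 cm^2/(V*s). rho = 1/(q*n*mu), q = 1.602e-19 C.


Step 1: sigma = q * n * mu = 1.602e-19 * 6.76e+17 * 997 = 1.07970e+02 S/cm
Step 2: rho = 1 / sigma = 1 / 1.07970e+02 = 0.009262 ohm*cm

0.009262


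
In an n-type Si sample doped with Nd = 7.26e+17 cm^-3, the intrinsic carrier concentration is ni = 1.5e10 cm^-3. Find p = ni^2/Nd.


Step 1: Since Nd >> ni, n ≈ Nd = 7.26e+17 cm^-3
Step 2: p = ni^2 / n = (1.5e10)^2 / 7.26e+17
Step 3: p = 2.25e20 / 7.26e+17 = 3.10e+02 cm^-3

3.10e+02


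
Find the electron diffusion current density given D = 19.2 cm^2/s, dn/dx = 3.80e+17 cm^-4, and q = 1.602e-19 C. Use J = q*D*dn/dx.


Step 1: J = q * D * (dn/dx)
Step 2: J = 1.602e-19 * 19.2 * 3.80e+17
Step 3: J = 1.17e+00 A/cm^2

1.17e+00


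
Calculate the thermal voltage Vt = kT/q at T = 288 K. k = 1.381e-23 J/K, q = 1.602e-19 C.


Step 1: kT = 1.381e-23 * 288 = 3.97728e-21 J
Step 2: Vt = kT/q = 3.97728e-21 / 1.602e-19
Step 3: Vt = 0.02483 V

0.02483


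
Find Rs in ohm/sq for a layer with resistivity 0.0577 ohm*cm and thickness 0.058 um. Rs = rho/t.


Step 1: Convert thickness to cm: t = 0.058 um = 5.8000e-06 cm
Step 2: Rs = rho / t = 0.0577 / 5.8000e-06
Step 3: Rs = 9948.3 ohm/sq

9948.3


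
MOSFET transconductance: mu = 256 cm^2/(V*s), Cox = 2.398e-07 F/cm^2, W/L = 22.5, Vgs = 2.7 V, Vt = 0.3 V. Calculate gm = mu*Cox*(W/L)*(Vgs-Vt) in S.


Step 1: Vov = Vgs - Vt = 2.7 - 0.3 = 2.4 V
Step 2: gm = mu * Cox * (W/L) * Vov
Step 3: gm = 256 * 2.398e-07 * 22.5 * 2.4 = 3.31e-03 S

3.31e-03


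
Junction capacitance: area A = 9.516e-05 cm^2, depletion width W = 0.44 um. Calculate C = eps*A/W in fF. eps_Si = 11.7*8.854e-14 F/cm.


Step 1: eps_Si = 11.7 * 8.854e-14 = 1.035918e-12 F/cm
Step 2: W in cm = 0.44 * 1e-4 = 4.40e-05 cm
Step 3: C = 1.035918e-12 * 9.516e-05 / 4.40e-05 = 2.240408e-12 F
Step 4: C = 2240.41 fF

2240.41


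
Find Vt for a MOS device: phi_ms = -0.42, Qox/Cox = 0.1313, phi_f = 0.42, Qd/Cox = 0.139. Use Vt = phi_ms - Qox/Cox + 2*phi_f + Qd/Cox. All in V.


Step 1: Vt = phi_ms - Qox/Cox + 2*phi_f + Qd/Cox
Step 2: Vt = -0.42 - 0.1313 + 2*0.42 + 0.139
Step 3: Vt = -0.42 - 0.1313 + 0.84 + 0.139
Step 4: Vt = 0.4277 V

0.4277


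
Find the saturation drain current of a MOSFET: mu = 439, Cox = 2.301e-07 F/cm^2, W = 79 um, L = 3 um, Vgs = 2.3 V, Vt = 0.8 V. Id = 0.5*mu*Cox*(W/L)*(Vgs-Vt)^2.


Step 1: Overdrive voltage Vov = Vgs - Vt = 2.3 - 0.8 = 1.5 V
Step 2: W/L = 79/3 = 26.3333
Step 3: Id = 0.5 * 439 * 2.301e-07 * 26.3333 * 1.5^2
Step 4: Id = 2.99e-03 A

2.99e-03


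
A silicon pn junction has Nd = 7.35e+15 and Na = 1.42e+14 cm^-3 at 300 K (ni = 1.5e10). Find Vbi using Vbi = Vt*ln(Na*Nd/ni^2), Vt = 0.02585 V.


Step 1: Compute Na*Nd/ni^2 = 1.42e+14 * 7.35e+15 / (1.5e10)^2 = 4.6387e+09
Step 2: ln(4.6387e+09) = 22.2577
Step 3: Vbi = 0.02585 * 22.2577 = 0.575 V

0.575


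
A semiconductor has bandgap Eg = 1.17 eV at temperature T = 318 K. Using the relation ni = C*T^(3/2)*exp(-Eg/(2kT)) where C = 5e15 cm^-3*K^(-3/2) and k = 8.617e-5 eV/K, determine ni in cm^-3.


Step 1: Compute kT = 8.617e-5 * 318 = 0.02740206 eV
Step 2: Exponent = -Eg/(2kT) = -1.17/(2*0.02740206) = -21.34876
Step 3: T^(3/2) = 318^1.5 = 5670.75
Step 4: ni = 5e15 * 5670.75 * exp(-21.34876) = 1.52e+10 cm^-3

1.52e+10


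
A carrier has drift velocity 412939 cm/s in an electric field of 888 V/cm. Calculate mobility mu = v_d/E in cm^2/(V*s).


Step 1: mu = v_d / E
Step 2: mu = 412939 / 888
Step 3: mu = 465.02 cm^2/(V*s)

465.02


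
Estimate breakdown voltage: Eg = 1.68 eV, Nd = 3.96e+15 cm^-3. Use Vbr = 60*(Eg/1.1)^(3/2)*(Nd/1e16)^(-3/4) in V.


Step 1: Eg/1.1 = 1.68/1.1 = 1.527273
Step 2: (Eg/1.1)^1.5 = 1.527273^1.5 = 1.887448
Step 3: (Nd/1e16)^(-0.75) = (0.396)^(-0.75) = 2.003220
Step 4: Vbr = 60 * 1.887448 * 2.003220 = 226.9 V

226.9


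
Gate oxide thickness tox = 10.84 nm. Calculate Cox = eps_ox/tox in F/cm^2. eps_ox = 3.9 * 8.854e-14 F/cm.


Step 1: eps_ox = 3.9 * 8.854e-14 = 3.45306e-13 F/cm
Step 2: tox in cm = 10.84 nm * 1e-7 = 1.0840e-06 cm
Step 3: Cox = 3.45306e-13 / 1.0840e-06 = 3.19e-07 F/cm^2

3.19e-07


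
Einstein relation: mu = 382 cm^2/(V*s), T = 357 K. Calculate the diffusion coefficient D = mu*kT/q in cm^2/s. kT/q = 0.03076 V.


Step 1: D = mu * (kT/q)
Step 2: D = 382 * 0.03076
Step 3: D = 11.75 cm^2/s

11.75


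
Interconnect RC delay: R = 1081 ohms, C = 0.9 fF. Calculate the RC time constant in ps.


Step 1: tau = R * C
Step 2: tau = 1081 * 0.9 fF = 1081 * 9.0e-16 F
Step 3: tau = 9.729e-13 s = 0.9729 ps

0.9729


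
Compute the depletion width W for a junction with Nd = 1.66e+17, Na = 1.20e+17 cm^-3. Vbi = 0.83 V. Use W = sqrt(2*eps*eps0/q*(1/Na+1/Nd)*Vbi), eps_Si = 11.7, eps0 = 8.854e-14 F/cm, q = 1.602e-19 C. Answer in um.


Step 1: 1/Na + 1/Nd = 1/1.20e+17 + 1/1.66e+17 = 1.43574e-17
Step 2: 2*eps*eps0/q = 2*11.7*8.854e-14/1.602e-19 = 1.293281e+07
Step 3: W^2 = 1.293281e+07 * 1.43574e-17 * 0.83 = 1.54116e-10
Step 4: W = sqrt(1.54116e-10) = 1.241e-05 cm = 0.1241 um

0.1241


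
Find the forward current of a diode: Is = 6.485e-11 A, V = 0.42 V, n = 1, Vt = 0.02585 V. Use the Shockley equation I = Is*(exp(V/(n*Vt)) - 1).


Step 1: V/(n*Vt) = 0.42/(1*0.02585) = 16.2476
Step 2: exp(16.2476) = 1.1383e+07
Step 3: I = 6.485e-11 * (1.1383e+07 - 1) = 7.38e-04 A

7.38e-04


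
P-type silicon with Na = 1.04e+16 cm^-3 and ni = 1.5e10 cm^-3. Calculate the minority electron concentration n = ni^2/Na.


Step 1: Majority hole concentration p ≈ Na = 1.04e+16 cm^-3
Step 2: n = ni^2 / Na = (1.5e10)^2 / 1.04e+16
Step 3: n = 2.16e+04 cm^-3

2.16e+04


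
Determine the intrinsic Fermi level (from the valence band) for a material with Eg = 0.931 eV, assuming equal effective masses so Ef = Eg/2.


Step 1: For an intrinsic semiconductor, the Fermi level sits at midgap.
Step 2: Ef = Eg / 2 = 0.931 / 2 = 0.4655 eV

0.4655


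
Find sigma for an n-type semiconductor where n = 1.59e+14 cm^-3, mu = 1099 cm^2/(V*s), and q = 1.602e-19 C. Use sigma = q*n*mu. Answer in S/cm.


Step 1: sigma = q * n * mu
Step 2: sigma = 1.602e-19 * 1.59e+14 * 1099
Step 3: sigma = 2.799e-02 S/cm

2.799e-02


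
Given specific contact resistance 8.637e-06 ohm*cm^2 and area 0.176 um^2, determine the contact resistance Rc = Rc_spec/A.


Step 1: Convert area to cm^2: 0.176 um^2 = 1.7600e-09 cm^2
Step 2: Rc = Rc_spec / A = 8.637e-06 / 1.7600e-09
Step 3: Rc = 4.91e+03 ohms

4.91e+03


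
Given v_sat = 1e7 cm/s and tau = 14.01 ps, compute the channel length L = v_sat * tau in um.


Step 1: tau in seconds = 14.01 ps * 1e-12 = 1.4010e-11 s
Step 2: L = v_sat * tau = 1e7 * 1.4010e-11 = 1.4010e-04 cm
Step 3: L in um = 1.4010e-04 * 1e4 = 1.401 um

1.401


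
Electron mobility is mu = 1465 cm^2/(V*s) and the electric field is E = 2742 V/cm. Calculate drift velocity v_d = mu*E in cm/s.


Step 1: v_d = mu * E
Step 2: v_d = 1465 * 2742 = 4017030
Step 3: v_d = 4.02e+06 cm/s

4.02e+06


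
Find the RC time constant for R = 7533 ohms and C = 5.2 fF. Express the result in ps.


Step 1: tau = R * C
Step 2: tau = 7533 * 5.2 fF = 7533 * 5.2e-15 F
Step 3: tau = 3.91716e-11 s = 39.1716 ps

39.1716


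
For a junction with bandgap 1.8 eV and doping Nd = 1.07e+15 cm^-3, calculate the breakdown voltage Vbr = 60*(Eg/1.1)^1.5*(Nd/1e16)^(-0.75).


Step 1: Eg/1.1 = 1.8/1.1 = 1.636364
Step 2: (Eg/1.1)^1.5 = 1.636364^1.5 = 2.093244
Step 3: (Nd/1e16)^(-0.75) = (0.107)^(-0.75) = 5.345178
Step 4: Vbr = 60 * 2.093244 * 5.345178 = 671.3 V

671.3


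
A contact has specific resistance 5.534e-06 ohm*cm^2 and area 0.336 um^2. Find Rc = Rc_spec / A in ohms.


Step 1: Convert area to cm^2: 0.336 um^2 = 3.3600e-09 cm^2
Step 2: Rc = Rc_spec / A = 5.534e-06 / 3.3600e-09
Step 3: Rc = 1.65e+03 ohms

1.65e+03


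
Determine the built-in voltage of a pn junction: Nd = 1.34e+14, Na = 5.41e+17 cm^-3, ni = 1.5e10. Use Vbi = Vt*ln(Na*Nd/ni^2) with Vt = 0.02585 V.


Step 1: Compute Na*Nd/ni^2 = 5.41e+17 * 1.34e+14 / (1.5e10)^2 = 3.2220e+11
Step 2: ln(3.2220e+11) = 26.4984
Step 3: Vbi = 0.02585 * 26.4984 = 0.685 V

0.685


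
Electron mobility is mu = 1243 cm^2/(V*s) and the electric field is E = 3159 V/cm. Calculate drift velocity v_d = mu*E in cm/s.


Step 1: v_d = mu * E
Step 2: v_d = 1243 * 3159 = 3926637
Step 3: v_d = 3.93e+06 cm/s

3.93e+06


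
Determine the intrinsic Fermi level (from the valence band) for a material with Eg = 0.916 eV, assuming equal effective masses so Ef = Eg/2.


Step 1: For an intrinsic semiconductor, the Fermi level sits at midgap.
Step 2: Ef = Eg / 2 = 0.916 / 2 = 0.458 eV

0.458


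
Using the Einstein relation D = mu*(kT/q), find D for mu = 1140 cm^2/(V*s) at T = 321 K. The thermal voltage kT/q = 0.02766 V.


Step 1: D = mu * (kT/q)
Step 2: D = 1140 * 0.02766
Step 3: D = 31.53 cm^2/s

31.53


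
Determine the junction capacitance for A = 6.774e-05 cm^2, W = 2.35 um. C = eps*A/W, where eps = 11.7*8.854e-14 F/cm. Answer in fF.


Step 1: eps_Si = 11.7 * 8.854e-14 = 1.035918e-12 F/cm
Step 2: W in cm = 2.35 * 1e-4 = 2.35e-04 cm
Step 3: C = 1.035918e-12 * 6.774e-05 / 2.35e-04 = 2.986089e-13 F
Step 4: C = 298.61 fF

298.61


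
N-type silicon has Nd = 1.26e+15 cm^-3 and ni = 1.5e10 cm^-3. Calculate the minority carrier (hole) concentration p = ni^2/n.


Step 1: Since Nd >> ni, n ≈ Nd = 1.26e+15 cm^-3
Step 2: p = ni^2 / n = (1.5e10)^2 / 1.26e+15
Step 3: p = 2.25e20 / 1.26e+15 = 1.79e+05 cm^-3

1.79e+05


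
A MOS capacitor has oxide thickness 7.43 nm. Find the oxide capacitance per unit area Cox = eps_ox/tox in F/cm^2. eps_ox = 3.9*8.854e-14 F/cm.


Step 1: eps_ox = 3.9 * 8.854e-14 = 3.45306e-13 F/cm
Step 2: tox in cm = 7.43 nm * 1e-7 = 7.4300e-07 cm
Step 3: Cox = 3.45306e-13 / 7.4300e-07 = 4.65e-07 F/cm^2

4.65e-07
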